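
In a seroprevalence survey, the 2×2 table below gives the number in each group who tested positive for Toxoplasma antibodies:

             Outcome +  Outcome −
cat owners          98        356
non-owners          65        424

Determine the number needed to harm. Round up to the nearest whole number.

NNH: 13

risk, cat owners = 98/454 = 0.215859
risk, non-owners = 65/489 = 0.132924
absolute risk difference = 0.082935
1 / 0.082935 = 12.058 → round up → 13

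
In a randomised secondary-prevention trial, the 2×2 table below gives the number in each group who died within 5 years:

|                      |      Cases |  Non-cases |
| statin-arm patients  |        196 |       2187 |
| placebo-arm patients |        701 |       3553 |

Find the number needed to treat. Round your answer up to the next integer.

risk, statin-arm patients = 196/2383 = 0.082249
risk, placebo-arm patients = 701/4254 = 0.164786
absolute risk difference = 0.082537
1 / 0.082537 = 12.116 → round up → 13

NNT ≈ 13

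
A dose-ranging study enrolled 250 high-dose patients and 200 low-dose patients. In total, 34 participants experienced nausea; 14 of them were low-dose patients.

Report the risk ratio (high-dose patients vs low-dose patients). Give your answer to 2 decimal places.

high-dose patients with the outcome: 34 − 14 = 20
high-dose patients without the outcome: 250 − 20 = 230
low-dose patients without the outcome: 200 − 14 = 186
risk, high-dose patients = 20/250 = 0.0800
risk, low-dose patients = 14/200 = 0.0700
RR = 0.0800 / 0.0700 = 1.14

1.14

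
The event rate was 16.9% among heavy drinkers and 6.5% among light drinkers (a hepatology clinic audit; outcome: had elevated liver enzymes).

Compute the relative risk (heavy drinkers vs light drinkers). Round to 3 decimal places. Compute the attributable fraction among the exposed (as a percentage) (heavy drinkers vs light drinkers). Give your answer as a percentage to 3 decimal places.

RR = 2.600; AR% = 61.538%

RR = 0.1690 / 0.0650 = 2.600
AR% = (0.1690 − 0.0650) / 0.1690 = 0.6154 → 61.538%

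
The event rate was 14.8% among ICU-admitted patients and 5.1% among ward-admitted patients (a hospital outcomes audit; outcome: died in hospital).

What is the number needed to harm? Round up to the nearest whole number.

absolute risk difference = 0.097000
1 / 0.097000 = 10.309 → round up → 11

11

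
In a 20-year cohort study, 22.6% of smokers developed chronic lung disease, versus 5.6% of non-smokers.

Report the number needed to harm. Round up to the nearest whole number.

NNH: 6

absolute risk difference = 0.170000
1 / 0.170000 = 5.882 → round up → 6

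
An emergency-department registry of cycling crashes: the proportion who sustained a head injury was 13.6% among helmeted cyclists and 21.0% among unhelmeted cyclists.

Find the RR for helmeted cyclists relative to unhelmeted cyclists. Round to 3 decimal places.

RR = 0.1360 / 0.2100 = 0.648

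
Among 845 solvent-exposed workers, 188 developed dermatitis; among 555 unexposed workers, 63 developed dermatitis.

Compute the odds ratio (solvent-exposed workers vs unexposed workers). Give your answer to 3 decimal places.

OR = (188 × 492) / (657 × 63) = 92496/41391 ≈ 2.235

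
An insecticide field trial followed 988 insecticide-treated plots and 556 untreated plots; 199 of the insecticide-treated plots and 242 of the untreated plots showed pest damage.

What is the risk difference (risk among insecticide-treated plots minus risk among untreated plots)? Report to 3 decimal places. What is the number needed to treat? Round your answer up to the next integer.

RD = -0.234; NNT = 5

risk, insecticide-treated plots = 199/988 = 0.2014
risk, untreated plots = 242/556 = 0.4353
risk difference = 0.2014 − 0.4353 = -0.234
absolute risk difference = 0.233835
1 / 0.233835 = 4.277 → round up → 5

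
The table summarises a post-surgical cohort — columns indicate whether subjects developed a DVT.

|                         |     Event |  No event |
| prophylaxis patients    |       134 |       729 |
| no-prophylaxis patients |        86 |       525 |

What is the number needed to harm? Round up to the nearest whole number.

69

risk, prophylaxis patients = 134/863 = 0.155272
risk, no-prophylaxis patients = 86/611 = 0.140753
absolute risk difference = 0.014519
1 / 0.014519 = 68.875 → round up → 69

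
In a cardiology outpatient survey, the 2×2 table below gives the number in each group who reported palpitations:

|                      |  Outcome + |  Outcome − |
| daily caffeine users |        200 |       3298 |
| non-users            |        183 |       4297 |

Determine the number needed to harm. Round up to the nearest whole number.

risk, daily caffeine users = 200/3498 = 0.057176
risk, non-users = 183/4480 = 0.040848
absolute risk difference = 0.016327
1 / 0.016327 = 61.248 → round up → 62

NNH = 62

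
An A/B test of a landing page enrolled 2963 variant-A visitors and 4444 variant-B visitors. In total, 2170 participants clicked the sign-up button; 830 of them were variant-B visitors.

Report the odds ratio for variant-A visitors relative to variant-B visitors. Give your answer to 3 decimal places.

variant-A visitors with the outcome: 2170 − 830 = 1340
variant-A visitors without the outcome: 2963 − 1340 = 1623
variant-B visitors without the outcome: 4444 − 830 = 3614
OR = (1340 × 3614) / (1623 × 830) = 4842760/1347090 ≈ 3.595

OR = 3.595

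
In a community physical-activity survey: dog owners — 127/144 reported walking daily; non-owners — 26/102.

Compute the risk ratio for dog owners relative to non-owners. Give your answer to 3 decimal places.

risk, dog owners = 127/144 = 0.8819
risk, non-owners = 26/102 = 0.2549
RR = 0.8819 / 0.2549 = 3.460

RR: 3.460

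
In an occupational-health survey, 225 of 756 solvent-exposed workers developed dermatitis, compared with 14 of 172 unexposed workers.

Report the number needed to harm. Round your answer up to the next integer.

risk, solvent-exposed workers = 225/756 = 0.297619
risk, unexposed workers = 14/172 = 0.081395
absolute risk difference = 0.216224
1 / 0.216224 = 4.625 → round up → 5

NNH ≈ 5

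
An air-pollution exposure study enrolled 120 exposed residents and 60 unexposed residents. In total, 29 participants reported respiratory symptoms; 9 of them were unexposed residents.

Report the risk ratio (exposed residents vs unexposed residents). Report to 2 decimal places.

1.11

exposed residents with the outcome: 29 − 9 = 20
exposed residents without the outcome: 120 − 20 = 100
unexposed residents without the outcome: 60 − 9 = 51
risk, exposed residents = 20/120 = 0.1667
risk, unexposed residents = 9/60 = 0.1500
RR = 0.1667 / 0.1500 = 1.11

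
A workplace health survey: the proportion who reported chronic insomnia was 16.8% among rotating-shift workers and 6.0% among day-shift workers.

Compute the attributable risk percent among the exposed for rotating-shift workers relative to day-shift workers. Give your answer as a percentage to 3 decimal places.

AR% = (0.1680 − 0.0600) / 0.1680 = 0.6429 → 64.286%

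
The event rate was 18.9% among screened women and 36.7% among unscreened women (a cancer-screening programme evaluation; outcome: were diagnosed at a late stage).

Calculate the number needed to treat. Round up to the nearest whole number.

absolute risk difference = 0.178000
1 / 0.178000 = 5.618 → round up → 6

NNT: 6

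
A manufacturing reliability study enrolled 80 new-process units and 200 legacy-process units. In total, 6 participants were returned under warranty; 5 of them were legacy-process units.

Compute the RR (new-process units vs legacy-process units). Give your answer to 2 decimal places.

new-process units with the outcome: 6 − 5 = 1
new-process units without the outcome: 80 − 1 = 79
legacy-process units without the outcome: 200 − 5 = 195
risk, new-process units = 1/80 = 0.01250
risk, legacy-process units = 5/200 = 0.02500
RR = 0.01250 / 0.02500 = 0.50

0.50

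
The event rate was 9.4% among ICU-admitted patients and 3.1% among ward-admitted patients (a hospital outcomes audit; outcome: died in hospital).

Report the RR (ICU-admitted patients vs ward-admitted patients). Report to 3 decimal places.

RR = 0.09400 / 0.03100 = 3.032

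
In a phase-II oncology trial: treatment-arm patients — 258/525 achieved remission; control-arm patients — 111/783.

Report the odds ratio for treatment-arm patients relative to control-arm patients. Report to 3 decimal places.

OR = (258 × 672) / (267 × 111) = 173376/29637 ≈ 5.850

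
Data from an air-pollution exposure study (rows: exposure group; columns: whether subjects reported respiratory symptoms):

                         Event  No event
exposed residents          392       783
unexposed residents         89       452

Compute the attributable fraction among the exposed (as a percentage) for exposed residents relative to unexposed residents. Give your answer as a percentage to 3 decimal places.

AR% = 50.689%

risk, exposed residents = 392/1175 = 0.3336
risk, unexposed residents = 89/541 = 0.1645
AR% = (0.3336 − 0.1645) / 0.3336 = 0.5069 → 50.689%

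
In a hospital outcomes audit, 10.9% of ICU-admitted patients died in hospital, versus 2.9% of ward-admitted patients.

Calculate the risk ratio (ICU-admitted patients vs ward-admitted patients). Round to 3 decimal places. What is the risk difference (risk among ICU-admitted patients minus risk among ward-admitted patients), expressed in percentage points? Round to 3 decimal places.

RR = 0.10900 / 0.02900 = 3.759
risk difference = 0.10900 − 0.02900 = 0.08000 → 8.000 percentage points

RR = 3.759; RD = 8.000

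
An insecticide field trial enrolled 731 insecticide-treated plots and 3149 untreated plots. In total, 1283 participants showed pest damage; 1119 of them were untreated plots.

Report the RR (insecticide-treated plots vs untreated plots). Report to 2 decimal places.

RR = 0.63

insecticide-treated plots with the outcome: 1283 − 1119 = 164
insecticide-treated plots without the outcome: 731 − 164 = 567
untreated plots without the outcome: 3149 − 1119 = 2030
risk, insecticide-treated plots = 164/731 = 0.2244
risk, untreated plots = 1119/3149 = 0.3554
RR = 0.2244 / 0.3554 = 0.63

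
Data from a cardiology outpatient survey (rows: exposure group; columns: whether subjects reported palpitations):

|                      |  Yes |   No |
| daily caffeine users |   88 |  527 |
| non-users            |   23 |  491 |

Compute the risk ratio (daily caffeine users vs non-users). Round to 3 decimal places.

RR: 3.198

risk, daily caffeine users = 88/615 = 0.14309
risk, non-users = 23/514 = 0.04475
RR = 0.14309 / 0.04475 = 3.198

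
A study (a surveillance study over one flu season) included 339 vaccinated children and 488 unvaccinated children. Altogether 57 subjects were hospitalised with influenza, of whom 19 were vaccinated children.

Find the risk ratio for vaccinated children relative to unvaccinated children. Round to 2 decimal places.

RR: 0.72

vaccinated children without the outcome: 339 − 19 = 320
unvaccinated children with the outcome: 57 − 19 = 38
unvaccinated children without the outcome: 488 − 38 = 450
risk, vaccinated children = 19/339 = 0.0560
risk, unvaccinated children = 38/488 = 0.0779
RR = 0.0560 / 0.0779 = 0.72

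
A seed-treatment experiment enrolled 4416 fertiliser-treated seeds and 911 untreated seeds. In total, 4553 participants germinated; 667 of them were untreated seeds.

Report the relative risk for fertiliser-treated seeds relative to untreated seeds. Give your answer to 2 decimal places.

RR ≈ 1.20

fertiliser-treated seeds with the outcome: 4553 − 667 = 3886
fertiliser-treated seeds without the outcome: 4416 − 3886 = 530
untreated seeds without the outcome: 911 − 667 = 244
risk, fertiliser-treated seeds = 3886/4416 = 0.8800
risk, untreated seeds = 667/911 = 0.7322
RR = 0.8800 / 0.7322 = 1.20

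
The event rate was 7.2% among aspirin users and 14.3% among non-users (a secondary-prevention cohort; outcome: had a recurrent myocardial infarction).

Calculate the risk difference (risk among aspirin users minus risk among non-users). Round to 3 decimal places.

risk difference = 0.0720 − 0.1430 = -0.071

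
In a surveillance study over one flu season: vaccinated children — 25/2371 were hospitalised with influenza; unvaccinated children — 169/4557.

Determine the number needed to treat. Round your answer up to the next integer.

38

risk, vaccinated children = 25/2371 = 0.010544
risk, unvaccinated children = 169/4557 = 0.037086
absolute risk difference = 0.026542
1 / 0.026542 = 37.676 → round up → 38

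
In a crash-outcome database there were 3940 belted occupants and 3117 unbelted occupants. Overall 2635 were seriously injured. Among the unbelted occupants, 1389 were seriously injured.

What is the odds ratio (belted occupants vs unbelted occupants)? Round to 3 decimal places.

0.575

belted occupants with the outcome: 2635 − 1389 = 1246
belted occupants without the outcome: 3940 − 1246 = 2694
unbelted occupants without the outcome: 3117 − 1389 = 1728
OR = (1246 × 1728) / (2694 × 1389) = 2153088/3741966 ≈ 0.575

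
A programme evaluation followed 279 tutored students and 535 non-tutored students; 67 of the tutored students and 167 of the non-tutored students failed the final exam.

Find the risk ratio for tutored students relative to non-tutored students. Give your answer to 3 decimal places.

risk, tutored students = 67/279 = 0.2401
risk, non-tutored students = 167/535 = 0.3121
RR = 0.2401 / 0.3121 = 0.769

RR: 0.769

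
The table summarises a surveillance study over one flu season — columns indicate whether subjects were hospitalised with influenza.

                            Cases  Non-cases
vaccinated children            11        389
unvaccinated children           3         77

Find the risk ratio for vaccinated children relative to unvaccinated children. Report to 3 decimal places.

risk, vaccinated children = 11/400 = 0.02750
risk, unvaccinated children = 3/80 = 0.03750
RR = 0.02750 / 0.03750 = 0.733

0.733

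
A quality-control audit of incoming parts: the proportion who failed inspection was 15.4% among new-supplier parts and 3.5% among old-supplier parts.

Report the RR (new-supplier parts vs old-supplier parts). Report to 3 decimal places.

RR = 0.15400 / 0.03500 = 4.400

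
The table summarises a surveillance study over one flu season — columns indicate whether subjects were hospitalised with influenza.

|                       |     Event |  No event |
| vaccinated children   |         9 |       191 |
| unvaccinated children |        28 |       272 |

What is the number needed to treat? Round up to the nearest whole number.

risk, vaccinated children = 9/200 = 0.045000
risk, unvaccinated children = 28/300 = 0.093333
absolute risk difference = 0.048333
1 / 0.048333 = 20.690 → round up → 21

21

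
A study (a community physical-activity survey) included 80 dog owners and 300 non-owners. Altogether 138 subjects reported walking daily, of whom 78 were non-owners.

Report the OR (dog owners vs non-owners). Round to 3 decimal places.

dog owners with the outcome: 138 − 78 = 60
dog owners without the outcome: 80 − 60 = 20
non-owners without the outcome: 300 − 78 = 222
OR = (60 × 222) / (20 × 78) = 13320/1560 ≈ 8.538

OR ≈ 8.538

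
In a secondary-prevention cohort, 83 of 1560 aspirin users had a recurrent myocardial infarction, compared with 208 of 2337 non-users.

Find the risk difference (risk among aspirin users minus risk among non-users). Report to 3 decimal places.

-0.036

risk, aspirin users = 83/1560 = 0.0532
risk, non-users = 208/2337 = 0.0890
risk difference = 0.0532 − 0.0890 = -0.036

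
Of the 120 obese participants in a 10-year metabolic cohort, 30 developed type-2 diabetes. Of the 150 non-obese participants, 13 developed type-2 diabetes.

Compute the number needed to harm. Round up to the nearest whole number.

7

risk, obese participants = 30/120 = 0.250000
risk, non-obese participants = 13/150 = 0.086667
absolute risk difference = 0.163333
1 / 0.163333 = 6.122 → round up → 7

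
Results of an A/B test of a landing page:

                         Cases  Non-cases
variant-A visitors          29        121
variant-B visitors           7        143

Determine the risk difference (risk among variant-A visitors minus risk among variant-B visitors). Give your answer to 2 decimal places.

RD = 0.15

risk, variant-A visitors = 29/150 = 0.19333
risk, variant-B visitors = 7/150 = 0.04667
risk difference = 0.19333 − 0.04667 = 0.15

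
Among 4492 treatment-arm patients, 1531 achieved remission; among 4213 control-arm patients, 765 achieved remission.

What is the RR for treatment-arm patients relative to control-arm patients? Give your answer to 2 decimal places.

RR = 1.88

risk, treatment-arm patients = 1531/4492 = 0.3408
risk, control-arm patients = 765/4213 = 0.1816
RR = 0.3408 / 0.1816 = 1.88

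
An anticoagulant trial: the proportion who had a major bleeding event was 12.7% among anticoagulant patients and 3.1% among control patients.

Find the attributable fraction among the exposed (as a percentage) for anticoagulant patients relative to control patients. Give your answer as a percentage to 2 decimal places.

AR% = (0.12700 − 0.03100) / 0.12700 = 0.7559 → 75.59%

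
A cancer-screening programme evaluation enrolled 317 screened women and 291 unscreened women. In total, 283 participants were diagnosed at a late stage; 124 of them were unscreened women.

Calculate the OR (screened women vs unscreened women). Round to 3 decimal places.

screened women with the outcome: 283 − 124 = 159
screened women without the outcome: 317 − 159 = 158
unscreened women without the outcome: 291 − 124 = 167
OR = (159 × 167) / (158 × 124) = 26553/19592 ≈ 1.355

OR = 1.355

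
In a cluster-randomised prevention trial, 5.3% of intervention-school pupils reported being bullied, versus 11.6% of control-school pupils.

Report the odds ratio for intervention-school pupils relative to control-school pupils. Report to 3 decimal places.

0.427

odds, intervention-school pupils = 0.0530/0.9470 = 0.0560
odds, control-school pupils = 0.1160/0.8840 = 0.1312
OR = 0.0560 / 0.1312 = 0.427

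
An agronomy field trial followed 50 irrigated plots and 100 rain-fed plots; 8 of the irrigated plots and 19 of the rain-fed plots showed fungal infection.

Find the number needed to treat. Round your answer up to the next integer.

risk, irrigated plots = 8/50 = 0.160000
risk, rain-fed plots = 19/100 = 0.190000
absolute risk difference = 0.030000
1 / 0.030000 = 33.333 → round up → 34

NNT: 34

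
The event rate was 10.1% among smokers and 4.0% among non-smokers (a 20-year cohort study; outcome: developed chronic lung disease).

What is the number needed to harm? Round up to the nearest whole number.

17

absolute risk difference = 0.061000
1 / 0.061000 = 16.393 → round up → 17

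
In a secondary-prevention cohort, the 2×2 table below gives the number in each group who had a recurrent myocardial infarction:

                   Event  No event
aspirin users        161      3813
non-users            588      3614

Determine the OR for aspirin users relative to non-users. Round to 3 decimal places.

OR = (161 × 3614) / (3813 × 588) = 581854/2242044 ≈ 0.260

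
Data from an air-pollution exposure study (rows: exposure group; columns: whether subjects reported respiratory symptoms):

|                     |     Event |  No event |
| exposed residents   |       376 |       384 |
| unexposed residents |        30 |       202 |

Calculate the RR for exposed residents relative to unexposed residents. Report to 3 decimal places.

risk, exposed residents = 376/760 = 0.4947
risk, unexposed residents = 30/232 = 0.1293
RR = 0.4947 / 0.1293 = 3.826

RR ≈ 3.826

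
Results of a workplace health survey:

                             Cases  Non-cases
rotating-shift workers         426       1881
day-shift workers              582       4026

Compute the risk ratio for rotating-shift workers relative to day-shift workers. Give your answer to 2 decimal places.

risk, rotating-shift workers = 426/2307 = 0.1847
risk, day-shift workers = 582/4608 = 0.1263
RR = 0.1847 / 0.1263 = 1.46

1.46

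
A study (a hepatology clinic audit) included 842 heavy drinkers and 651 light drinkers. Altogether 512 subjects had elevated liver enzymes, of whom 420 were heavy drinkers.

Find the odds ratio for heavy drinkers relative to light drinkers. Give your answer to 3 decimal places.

heavy drinkers without the outcome: 842 − 420 = 422
light drinkers with the outcome: 512 − 420 = 92
light drinkers without the outcome: 651 − 92 = 559
OR = (420 × 559) / (422 × 92) = 234780/38824 ≈ 6.047

6.047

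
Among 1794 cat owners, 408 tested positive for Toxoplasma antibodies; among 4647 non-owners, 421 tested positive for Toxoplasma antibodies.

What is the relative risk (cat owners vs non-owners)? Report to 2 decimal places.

risk, cat owners = 408/1794 = 0.2274
risk, non-owners = 421/4647 = 0.0906
RR = 0.2274 / 0.0906 = 2.51

2.51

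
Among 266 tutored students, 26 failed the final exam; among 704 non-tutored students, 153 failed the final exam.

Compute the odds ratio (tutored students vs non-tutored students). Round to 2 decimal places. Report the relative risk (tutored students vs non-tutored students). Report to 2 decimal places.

OR = (26 × 551) / (240 × 153) = 14326/36720 ≈ 0.39
risk, tutored students = 26/266 = 0.0977
risk, non-tutored students = 153/704 = 0.2173
RR = 0.0977 / 0.2173 = 0.45

OR = 0.39; RR = 0.45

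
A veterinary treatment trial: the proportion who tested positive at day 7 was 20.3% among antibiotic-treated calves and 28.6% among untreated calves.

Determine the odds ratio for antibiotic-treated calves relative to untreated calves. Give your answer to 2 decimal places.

OR: 0.64

odds, antibiotic-treated calves = 0.2030/0.7970 = 0.2547
odds, untreated calves = 0.2860/0.7140 = 0.4006
OR = 0.2547 / 0.4006 = 0.64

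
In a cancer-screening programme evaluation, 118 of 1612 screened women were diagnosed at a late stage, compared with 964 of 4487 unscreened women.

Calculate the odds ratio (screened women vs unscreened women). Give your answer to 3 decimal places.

odds, screened women = 118/1494 = 0.0790
odds, unscreened women = 964/3523 = 0.2736
OR = 0.0790 / 0.2736 = 0.289

0.289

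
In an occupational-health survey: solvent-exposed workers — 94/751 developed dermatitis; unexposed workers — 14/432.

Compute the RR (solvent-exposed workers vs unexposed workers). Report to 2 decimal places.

3.86

risk, solvent-exposed workers = 94/751 = 0.12517
risk, unexposed workers = 14/432 = 0.03241
RR = 0.12517 / 0.03241 = 3.86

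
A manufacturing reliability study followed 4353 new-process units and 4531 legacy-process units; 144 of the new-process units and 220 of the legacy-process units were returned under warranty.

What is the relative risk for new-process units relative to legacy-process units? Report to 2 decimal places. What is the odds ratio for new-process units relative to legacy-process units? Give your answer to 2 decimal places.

RR = 0.68; OR = 0.67

risk, new-process units = 144/4353 = 0.03308
risk, legacy-process units = 220/4531 = 0.04855
RR = 0.03308 / 0.04855 = 0.68
odds, new-process units = 144/4209 = 0.03421
odds, legacy-process units = 220/4311 = 0.05103
OR = 0.03421 / 0.05103 = 0.67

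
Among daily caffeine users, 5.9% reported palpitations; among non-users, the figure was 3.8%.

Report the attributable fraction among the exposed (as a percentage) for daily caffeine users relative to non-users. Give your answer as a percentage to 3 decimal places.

AR% = (0.05900 − 0.03800) / 0.05900 = 0.3559 → 35.593%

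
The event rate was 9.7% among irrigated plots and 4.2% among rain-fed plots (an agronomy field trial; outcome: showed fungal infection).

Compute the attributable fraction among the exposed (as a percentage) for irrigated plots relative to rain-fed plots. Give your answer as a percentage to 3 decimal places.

AR% = (0.09700 − 0.04200) / 0.09700 = 0.5670 → 56.701%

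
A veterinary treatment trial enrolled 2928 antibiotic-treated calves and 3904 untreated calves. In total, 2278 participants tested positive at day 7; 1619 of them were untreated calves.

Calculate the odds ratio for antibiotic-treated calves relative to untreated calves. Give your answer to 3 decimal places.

0.410

antibiotic-treated calves with the outcome: 2278 − 1619 = 659
antibiotic-treated calves without the outcome: 2928 − 659 = 2269
untreated calves without the outcome: 3904 − 1619 = 2285
odds, antibiotic-treated calves = 659/2269 = 0.2904
odds, untreated calves = 1619/2285 = 0.7085
OR = 0.2904 / 0.7085 = 0.410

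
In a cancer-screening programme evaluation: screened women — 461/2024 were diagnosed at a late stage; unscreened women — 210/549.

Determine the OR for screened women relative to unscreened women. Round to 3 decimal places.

OR = (461 × 339) / (1563 × 210) = 156279/328230 ≈ 0.476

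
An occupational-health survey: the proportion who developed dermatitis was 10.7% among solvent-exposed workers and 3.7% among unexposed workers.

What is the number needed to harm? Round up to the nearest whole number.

15

absolute risk difference = 0.070000
1 / 0.070000 = 14.286 → round up → 15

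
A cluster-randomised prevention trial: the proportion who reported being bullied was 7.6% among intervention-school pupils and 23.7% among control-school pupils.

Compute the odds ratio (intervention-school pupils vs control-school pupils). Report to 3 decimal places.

0.265

odds, intervention-school pupils = 0.0760/0.9240 = 0.0823
odds, control-school pupils = 0.2370/0.7630 = 0.3106
OR = 0.0823 / 0.3106 = 0.265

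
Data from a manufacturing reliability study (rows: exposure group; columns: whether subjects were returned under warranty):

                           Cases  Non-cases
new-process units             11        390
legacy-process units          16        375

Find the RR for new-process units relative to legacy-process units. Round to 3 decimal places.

risk, new-process units = 11/401 = 0.02743
risk, legacy-process units = 16/391 = 0.04092
RR = 0.02743 / 0.04092 = 0.670

0.670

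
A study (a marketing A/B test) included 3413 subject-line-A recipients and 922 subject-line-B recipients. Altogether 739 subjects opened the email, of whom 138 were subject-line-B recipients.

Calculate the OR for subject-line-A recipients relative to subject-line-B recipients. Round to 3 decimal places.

1.214

subject-line-A recipients with the outcome: 739 − 138 = 601
subject-line-A recipients without the outcome: 3413 − 601 = 2812
subject-line-B recipients without the outcome: 922 − 138 = 784
OR = (601 × 784) / (2812 × 138) = 471184/388056 ≈ 1.214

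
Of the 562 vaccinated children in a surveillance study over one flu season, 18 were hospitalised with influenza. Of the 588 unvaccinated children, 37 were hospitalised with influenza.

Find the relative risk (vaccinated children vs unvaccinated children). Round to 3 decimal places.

RR: 0.509

risk, vaccinated children = 18/562 = 0.03203
risk, unvaccinated children = 37/588 = 0.06293
RR = 0.03203 / 0.06293 = 0.509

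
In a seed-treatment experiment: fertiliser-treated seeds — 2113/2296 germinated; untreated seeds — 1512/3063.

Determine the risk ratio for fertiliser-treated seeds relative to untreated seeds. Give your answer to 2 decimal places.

risk, fertiliser-treated seeds = 2113/2296 = 0.9203
risk, untreated seeds = 1512/3063 = 0.4936
RR = 0.9203 / 0.4936 = 1.86

RR ≈ 1.86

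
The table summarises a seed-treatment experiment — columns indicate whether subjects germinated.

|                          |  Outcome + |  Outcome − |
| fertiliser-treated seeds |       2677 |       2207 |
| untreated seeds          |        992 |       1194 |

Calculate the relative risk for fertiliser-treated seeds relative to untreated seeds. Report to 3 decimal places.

RR: 1.208

risk, fertiliser-treated seeds = 2677/4884 = 0.5481
risk, untreated seeds = 992/2186 = 0.4538
RR = 0.5481 / 0.4538 = 1.208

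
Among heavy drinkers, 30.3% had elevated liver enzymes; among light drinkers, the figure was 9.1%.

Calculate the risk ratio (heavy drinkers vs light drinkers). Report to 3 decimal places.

RR = 0.3030 / 0.0910 = 3.330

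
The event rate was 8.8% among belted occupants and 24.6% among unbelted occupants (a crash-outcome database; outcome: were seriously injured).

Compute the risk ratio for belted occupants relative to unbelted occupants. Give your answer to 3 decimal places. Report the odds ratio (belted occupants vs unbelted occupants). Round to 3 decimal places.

RR = 0.0880 / 0.2460 = 0.358
odds, belted occupants = 0.0880/0.9120 = 0.0965
odds, unbelted occupants = 0.2460/0.7540 = 0.3263
OR = 0.0965 / 0.3263 = 0.296

RR = 0.358; OR = 0.296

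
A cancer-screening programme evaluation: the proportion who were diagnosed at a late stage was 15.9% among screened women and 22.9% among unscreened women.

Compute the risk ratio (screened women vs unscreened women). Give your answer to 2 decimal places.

RR = 0.1590 / 0.2290 = 0.69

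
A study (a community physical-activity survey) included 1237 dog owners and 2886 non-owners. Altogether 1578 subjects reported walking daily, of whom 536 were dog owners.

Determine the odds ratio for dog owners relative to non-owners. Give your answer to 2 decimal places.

dog owners without the outcome: 1237 − 536 = 701
non-owners with the outcome: 1578 − 536 = 1042
non-owners without the outcome: 2886 − 1042 = 1844
odds, dog owners = 536/701 = 0.7646
odds, non-owners = 1042/1844 = 0.5651
OR = 0.7646 / 0.5651 = 1.35

1.35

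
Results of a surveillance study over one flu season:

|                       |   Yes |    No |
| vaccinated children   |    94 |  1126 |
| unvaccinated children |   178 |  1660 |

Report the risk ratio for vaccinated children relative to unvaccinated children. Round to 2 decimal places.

RR: 0.80

risk, vaccinated children = 94/1220 = 0.0770
risk, unvaccinated children = 178/1838 = 0.0968
RR = 0.0770 / 0.0968 = 0.80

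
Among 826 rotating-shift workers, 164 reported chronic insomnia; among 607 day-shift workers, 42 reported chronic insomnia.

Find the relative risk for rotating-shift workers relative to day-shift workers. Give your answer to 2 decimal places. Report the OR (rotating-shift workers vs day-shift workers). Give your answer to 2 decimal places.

RR = 2.87; OR = 3.33

risk, rotating-shift workers = 164/826 = 0.1985
risk, day-shift workers = 42/607 = 0.0692
RR = 0.1985 / 0.0692 = 2.87
odds, rotating-shift workers = 164/662 = 0.2477
odds, day-shift workers = 42/565 = 0.0743
OR = 0.2477 / 0.0743 = 3.33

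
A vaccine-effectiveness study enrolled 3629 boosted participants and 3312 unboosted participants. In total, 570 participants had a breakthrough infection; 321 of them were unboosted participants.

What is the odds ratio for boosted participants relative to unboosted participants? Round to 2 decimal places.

OR ≈ 0.69

boosted participants with the outcome: 570 − 321 = 249
boosted participants without the outcome: 3629 − 249 = 3380
unboosted participants without the outcome: 3312 − 321 = 2991
odds, boosted participants = 249/3380 = 0.0737
odds, unboosted participants = 321/2991 = 0.1073
OR = 0.0737 / 0.1073 = 0.69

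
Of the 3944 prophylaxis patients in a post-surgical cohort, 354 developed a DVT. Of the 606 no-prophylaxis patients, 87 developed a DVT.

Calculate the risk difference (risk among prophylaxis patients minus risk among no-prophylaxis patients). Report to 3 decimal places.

RD: -0.054

risk, prophylaxis patients = 354/3944 = 0.0898
risk, no-prophylaxis patients = 87/606 = 0.1436
risk difference = 0.0898 − 0.1436 = -0.054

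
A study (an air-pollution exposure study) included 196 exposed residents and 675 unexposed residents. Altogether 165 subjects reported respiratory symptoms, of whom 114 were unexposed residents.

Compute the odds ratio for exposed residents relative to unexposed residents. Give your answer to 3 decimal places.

exposed residents with the outcome: 165 − 114 = 51
exposed residents without the outcome: 196 − 51 = 145
unexposed residents without the outcome: 675 − 114 = 561
OR = (51 × 561) / (145 × 114) = 28611/16530 ≈ 1.731

OR: 1.731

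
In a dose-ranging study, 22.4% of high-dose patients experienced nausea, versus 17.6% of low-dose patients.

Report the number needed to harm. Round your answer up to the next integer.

absolute risk difference = 0.048000
1 / 0.048000 = 20.833 → round up → 21

NNH = 21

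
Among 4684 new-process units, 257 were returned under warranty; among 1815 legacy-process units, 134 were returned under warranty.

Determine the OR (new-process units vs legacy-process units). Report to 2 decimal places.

OR = (257 × 1681) / (4427 × 134) = 432017/593218 ≈ 0.73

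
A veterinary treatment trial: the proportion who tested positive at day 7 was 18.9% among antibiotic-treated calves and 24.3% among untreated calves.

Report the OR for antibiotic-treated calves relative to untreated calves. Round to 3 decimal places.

odds, antibiotic-treated calves = 0.1890/0.8110 = 0.2330
odds, untreated calves = 0.2430/0.7570 = 0.3210
OR = 0.2330 / 0.3210 = 0.726

0.726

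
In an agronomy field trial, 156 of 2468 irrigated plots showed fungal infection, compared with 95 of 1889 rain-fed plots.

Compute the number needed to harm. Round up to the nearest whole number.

risk, irrigated plots = 156/2468 = 0.063209
risk, rain-fed plots = 95/1889 = 0.050291
absolute risk difference = 0.012918
1 / 0.012918 = 77.411 → round up → 78

NNH = 78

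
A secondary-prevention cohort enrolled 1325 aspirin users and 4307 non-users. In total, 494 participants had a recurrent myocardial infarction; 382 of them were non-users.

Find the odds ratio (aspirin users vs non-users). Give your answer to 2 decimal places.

0.95

aspirin users with the outcome: 494 − 382 = 112
aspirin users without the outcome: 1325 − 112 = 1213
non-users without the outcome: 4307 − 382 = 3925
odds, aspirin users = 112/1213 = 0.0923
odds, non-users = 382/3925 = 0.0973
OR = 0.0923 / 0.0973 = 0.95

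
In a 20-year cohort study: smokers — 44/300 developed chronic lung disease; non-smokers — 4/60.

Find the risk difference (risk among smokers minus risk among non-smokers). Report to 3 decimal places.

0.080

risk, smokers = 44/300 = 0.1467
risk, non-smokers = 4/60 = 0.0667
risk difference = 0.1467 − 0.0667 = 0.080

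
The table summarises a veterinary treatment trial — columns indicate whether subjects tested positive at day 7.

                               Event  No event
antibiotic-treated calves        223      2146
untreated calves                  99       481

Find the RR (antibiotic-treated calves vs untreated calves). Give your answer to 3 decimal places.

0.551

risk, antibiotic-treated calves = 223/2369 = 0.0941
risk, untreated calves = 99/580 = 0.1707
RR = 0.0941 / 0.1707 = 0.551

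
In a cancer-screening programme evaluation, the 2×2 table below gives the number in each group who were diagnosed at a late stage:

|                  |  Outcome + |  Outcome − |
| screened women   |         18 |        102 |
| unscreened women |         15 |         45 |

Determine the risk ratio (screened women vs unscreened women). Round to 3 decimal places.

0.600

risk, screened women = 18/120 = 0.1500
risk, unscreened women = 15/60 = 0.2500
RR = 0.1500 / 0.2500 = 0.600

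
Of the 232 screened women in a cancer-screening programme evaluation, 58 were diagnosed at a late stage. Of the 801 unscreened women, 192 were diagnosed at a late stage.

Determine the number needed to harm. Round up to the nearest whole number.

risk, screened women = 58/232 = 0.250000
risk, unscreened women = 192/801 = 0.239700
absolute risk difference = 0.010300
1 / 0.010300 = 97.087 → round up → 98

98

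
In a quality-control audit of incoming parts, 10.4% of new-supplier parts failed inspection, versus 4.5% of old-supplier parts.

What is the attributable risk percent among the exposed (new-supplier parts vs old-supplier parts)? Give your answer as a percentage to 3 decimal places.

AR% = (0.10400 − 0.04500) / 0.10400 = 0.5673 → 56.731%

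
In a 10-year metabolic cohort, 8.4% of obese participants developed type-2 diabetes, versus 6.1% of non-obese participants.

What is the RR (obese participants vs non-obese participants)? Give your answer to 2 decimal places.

RR = 0.0840 / 0.0610 = 1.38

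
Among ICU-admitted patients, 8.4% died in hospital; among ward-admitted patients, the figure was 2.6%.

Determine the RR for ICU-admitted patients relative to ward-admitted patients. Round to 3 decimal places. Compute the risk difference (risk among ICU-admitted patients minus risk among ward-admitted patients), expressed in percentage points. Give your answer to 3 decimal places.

RR = 0.08400 / 0.02600 = 3.231
risk difference = 0.08400 − 0.02600 = 0.05800 → 5.800 percentage points

RR = 3.231; RD = 5.800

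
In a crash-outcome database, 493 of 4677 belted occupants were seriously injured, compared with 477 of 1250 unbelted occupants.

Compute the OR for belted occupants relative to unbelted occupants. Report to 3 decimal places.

OR: 0.191

odds, belted occupants = 493/4184 = 0.1178
odds, unbelted occupants = 477/773 = 0.6171
OR = 0.1178 / 0.6171 = 0.191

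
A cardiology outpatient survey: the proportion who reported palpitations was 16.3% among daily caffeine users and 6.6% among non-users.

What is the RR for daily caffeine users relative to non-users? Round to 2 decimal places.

RR = 0.1630 / 0.0660 = 2.47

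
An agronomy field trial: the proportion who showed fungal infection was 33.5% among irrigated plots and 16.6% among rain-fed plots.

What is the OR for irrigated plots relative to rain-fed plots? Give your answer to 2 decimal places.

OR: 2.53

odds, irrigated plots = 0.3350/0.6650 = 0.5038
odds, rain-fed plots = 0.1660/0.8340 = 0.1990
OR = 0.5038 / 0.1990 = 2.53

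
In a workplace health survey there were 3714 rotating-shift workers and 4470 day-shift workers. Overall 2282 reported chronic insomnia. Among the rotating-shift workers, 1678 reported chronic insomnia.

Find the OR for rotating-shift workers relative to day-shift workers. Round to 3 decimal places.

rotating-shift workers without the outcome: 3714 − 1678 = 2036
day-shift workers with the outcome: 2282 − 1678 = 604
day-shift workers without the outcome: 4470 − 604 = 3866
OR = (1678 × 3866) / (2036 × 604) = 6487148/1229744 ≈ 5.275

OR ≈ 5.275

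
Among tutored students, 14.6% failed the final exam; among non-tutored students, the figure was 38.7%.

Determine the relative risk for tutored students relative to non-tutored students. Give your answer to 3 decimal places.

RR = 0.1460 / 0.3870 = 0.377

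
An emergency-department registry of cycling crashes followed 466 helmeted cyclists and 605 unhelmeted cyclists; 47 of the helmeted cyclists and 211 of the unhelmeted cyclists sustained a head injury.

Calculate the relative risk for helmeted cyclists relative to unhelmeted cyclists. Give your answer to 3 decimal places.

RR: 0.289

risk, helmeted cyclists = 47/466 = 0.1009
risk, unhelmeted cyclists = 211/605 = 0.3488
RR = 0.1009 / 0.3488 = 0.289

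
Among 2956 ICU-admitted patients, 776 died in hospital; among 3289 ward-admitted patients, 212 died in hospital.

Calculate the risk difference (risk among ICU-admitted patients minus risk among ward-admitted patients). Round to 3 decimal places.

risk, ICU-admitted patients = 776/2956 = 0.2625
risk, ward-admitted patients = 212/3289 = 0.0645
risk difference = 0.2625 − 0.0645 = 0.198

RD: 0.198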